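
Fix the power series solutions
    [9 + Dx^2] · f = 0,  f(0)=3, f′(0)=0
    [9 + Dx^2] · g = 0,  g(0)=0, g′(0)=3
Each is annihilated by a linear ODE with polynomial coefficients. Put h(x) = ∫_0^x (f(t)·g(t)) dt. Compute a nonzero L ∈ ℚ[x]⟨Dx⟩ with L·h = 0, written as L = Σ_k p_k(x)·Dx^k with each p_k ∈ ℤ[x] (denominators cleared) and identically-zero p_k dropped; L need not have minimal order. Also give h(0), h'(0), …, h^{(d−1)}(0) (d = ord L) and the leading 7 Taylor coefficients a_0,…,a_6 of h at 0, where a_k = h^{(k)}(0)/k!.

L = 36·Dx^2 + Dx^4  (order 4).
h: a_k = 0, 0, 9/2, 0, -27/2, 0, 81/5, …
ICs: h(0) = 0, h′(0) = 0, h′′(0) = 9, h′′′(0) = 0.

f: a_k = 3, 0, -27/2, 0, 81/8, 0, -243/80, …
g: a_k = 0, 3, 0, -9/2, 0, 81/40, 0, …
Sym-product of L_f,L_g gives L₀ (≤ ord 4).
∫: right-multiply L₀ by Dx.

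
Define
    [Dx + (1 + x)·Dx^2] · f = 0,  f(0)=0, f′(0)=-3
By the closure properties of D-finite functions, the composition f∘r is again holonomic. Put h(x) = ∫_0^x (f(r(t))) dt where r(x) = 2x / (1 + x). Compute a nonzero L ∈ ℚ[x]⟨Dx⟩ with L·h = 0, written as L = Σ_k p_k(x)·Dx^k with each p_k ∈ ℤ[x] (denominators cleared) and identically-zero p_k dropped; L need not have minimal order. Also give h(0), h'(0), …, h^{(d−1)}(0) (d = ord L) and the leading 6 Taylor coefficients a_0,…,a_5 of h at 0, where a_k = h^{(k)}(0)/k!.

f: a_k = 0, -3, 3/2, -1, 3/4, -3/5, …
L₀ from L_f via x↦r, Dx↦r'^{-1}Dx.
h=∫₀ˣh₀: take L = L₀·Dx.
L = (4 + 6·x)·Dx^2 + (1 + 4·x + 3·x^2)·Dx^3  (order 3).
h: a_k = 0, 0, -3, 4, -13/2, 12, …
ICs: h(0) = 0, h′(0) = 0, h′′(0) = -6.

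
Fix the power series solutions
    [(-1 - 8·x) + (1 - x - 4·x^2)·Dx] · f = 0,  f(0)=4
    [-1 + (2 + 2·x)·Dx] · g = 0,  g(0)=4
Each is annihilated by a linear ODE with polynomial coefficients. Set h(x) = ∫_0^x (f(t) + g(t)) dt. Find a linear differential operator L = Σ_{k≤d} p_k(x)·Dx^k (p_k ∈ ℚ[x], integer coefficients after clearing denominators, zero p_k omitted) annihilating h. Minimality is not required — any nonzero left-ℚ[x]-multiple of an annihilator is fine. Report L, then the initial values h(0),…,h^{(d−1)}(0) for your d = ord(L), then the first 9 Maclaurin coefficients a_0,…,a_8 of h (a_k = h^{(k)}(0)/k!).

L = (-21 - 75·x - 228·x^2 - 160·x^3)·Dx + (41 + 174·x + 609·x^2 + 872·x^3 + 400·x^4)·Dx^2 + (-2 - 38·x - 30·x^2 + 198·x^3 + 352·x^4 + 160·x^5)·Dx^3  (order 3).
h: a_k = 0, 8, 3, 13/2, 145/16, 3707/160, 5549/128, 185323/1792, 903201/4096, …
ICs: h(0) = 0, h′(0) = 8, h′′(0) = 6.

f: a_k = 4, 4, 20, 36, 116, 260, 724, 1764, 4660, …
g: a_k = 4, 2, -1/2, 1/4, -5/32, 7/64, -21/256, 33/512, -429/8192, …
Sum ⇒ L₀ = lclm(L_f,L_g) in ℚ(x)⟨Dx⟩.
h=∫₀ˣh₀: take L = L₀·Dx.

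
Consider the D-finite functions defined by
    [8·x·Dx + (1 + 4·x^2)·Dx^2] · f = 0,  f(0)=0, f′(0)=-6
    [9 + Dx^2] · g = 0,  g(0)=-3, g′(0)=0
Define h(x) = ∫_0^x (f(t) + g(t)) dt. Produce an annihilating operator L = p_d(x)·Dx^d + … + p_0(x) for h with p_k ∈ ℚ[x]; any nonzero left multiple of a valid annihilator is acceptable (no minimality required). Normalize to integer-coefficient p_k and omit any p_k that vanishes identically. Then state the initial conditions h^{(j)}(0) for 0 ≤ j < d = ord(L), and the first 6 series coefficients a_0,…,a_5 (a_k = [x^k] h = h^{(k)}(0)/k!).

f: a_k = 0, -6, 0, 8, 0, -96/5, …
g: a_k = -3, 0, 27/2, 0, -81/8, 0, …
f+g: L₀ = lclm(L_f,L_g), ord ≤ 2+2.
∫: right-multiply L₀ by Dx.
L = (-2808·x + 19008·x^3 + 10368·x^5)·Dx^2 + (9 + 1548·x^2 + 7344·x^4 + 5184·x^6)·Dx^3 + (-312·x + 2112·x^3 + 1152·x^5)·Dx^4 + (1 + 172·x^2 + 816·x^4 + 576·x^6)·Dx^5  (order 5).
h: a_k = 0, -3, -3, 9/2, 2, -81/40, …
ICs: h(0) = 0, h′(0) = -3, h′′(0) = -6, h′′′(0) = 27, h′′′′(0) = 48.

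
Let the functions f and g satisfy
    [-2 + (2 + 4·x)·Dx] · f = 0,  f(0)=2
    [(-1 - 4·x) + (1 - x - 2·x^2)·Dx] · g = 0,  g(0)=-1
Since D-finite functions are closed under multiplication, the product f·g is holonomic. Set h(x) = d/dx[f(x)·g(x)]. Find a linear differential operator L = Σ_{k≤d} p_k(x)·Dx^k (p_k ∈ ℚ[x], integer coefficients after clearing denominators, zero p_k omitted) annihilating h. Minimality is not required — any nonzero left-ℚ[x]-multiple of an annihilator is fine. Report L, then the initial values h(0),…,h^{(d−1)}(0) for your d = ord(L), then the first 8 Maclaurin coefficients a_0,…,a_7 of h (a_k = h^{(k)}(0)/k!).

f: a_k = 2, 2, -1, 1, -5/4, 7/4, -21/8, 33/8, …
g: a_k = -1, -1, -3, -5, -11, -21, -43, -85, …
Sym-product of L_f,L_g gives L₀ (≤ ord 1).
Derive L from L₀ (diff closure).
L = (7 + 48·x + 99·x^2 + 100·x^3 + 60·x^4) + (-2 - 7·x - 3·x^2 + 22·x^3 + 44·x^4 + 24·x^5)·Dx  (order 1).
h: a_k = -4, -14, -48, -115, -625/2, -2817/4, -3451/2, -30371/8, …
ICs: h(0) = -4.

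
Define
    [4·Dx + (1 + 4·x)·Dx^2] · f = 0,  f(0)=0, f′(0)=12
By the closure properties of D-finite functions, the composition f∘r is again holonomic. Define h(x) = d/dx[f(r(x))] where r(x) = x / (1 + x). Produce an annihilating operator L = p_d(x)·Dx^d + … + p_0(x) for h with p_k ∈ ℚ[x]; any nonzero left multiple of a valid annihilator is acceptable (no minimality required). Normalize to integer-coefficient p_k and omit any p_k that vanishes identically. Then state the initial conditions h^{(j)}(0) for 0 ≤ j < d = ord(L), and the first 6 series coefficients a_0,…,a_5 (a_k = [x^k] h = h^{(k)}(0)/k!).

L = (6 + 10·x) + (1 + 6·x + 5·x^2)·Dx  (order 1).
h: a_k = 12, -72, 372, -1872, 9372, -46872, …
ICs: h(0) = 12.

f: a_k = 0, 12, -24, 64, -192, 3072/5, …
Substitute x→r, Dx→(1/r')Dx; clear ⇒ L₀.
Differentiate: ansatz ord ≤ ord L₀ ⇒ L.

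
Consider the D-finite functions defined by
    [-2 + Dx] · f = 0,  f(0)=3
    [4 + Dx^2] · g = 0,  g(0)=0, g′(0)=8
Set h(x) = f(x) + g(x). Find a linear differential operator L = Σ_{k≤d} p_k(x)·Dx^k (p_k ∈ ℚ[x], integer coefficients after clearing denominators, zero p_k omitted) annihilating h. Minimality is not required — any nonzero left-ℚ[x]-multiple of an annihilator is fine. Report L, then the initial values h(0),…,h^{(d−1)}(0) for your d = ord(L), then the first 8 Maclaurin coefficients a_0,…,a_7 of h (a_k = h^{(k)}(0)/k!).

L = -8 + 4·Dx - 2·Dx^2 + Dx^3  (order 3).
h: a_k = 3, 14, 6, -4/3, 2, 28/15, 4/15, -8/315, …
ICs: h(0) = 3, h′(0) = 14, h′′(0) = 12.

f: a_k = 3, 6, 6, 4, 2, 4/5, 4/15, 8/105, …
g: a_k = 0, 8, 0, -16/3, 0, 16/15, 0, -32/315, …
Weyl lclm of L_f,L_g ⇒ L₀ (ord ≤ 3).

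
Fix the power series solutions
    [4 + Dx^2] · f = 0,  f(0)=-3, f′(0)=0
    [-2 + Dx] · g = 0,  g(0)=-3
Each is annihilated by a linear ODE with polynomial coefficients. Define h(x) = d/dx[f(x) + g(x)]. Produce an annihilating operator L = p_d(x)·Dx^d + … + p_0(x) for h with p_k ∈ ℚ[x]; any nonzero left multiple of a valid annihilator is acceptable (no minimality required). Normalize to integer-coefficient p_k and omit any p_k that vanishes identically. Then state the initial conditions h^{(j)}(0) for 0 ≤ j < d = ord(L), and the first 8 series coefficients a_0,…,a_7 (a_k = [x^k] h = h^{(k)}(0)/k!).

L = 8 - 4·Dx + 2·Dx^2 - Dx^3  (order 3).
h: a_k = -6, 0, -12, -16, -4, 0, -8/15, -32/105, …
ICs: h(0) = -6, h′(0) = 0, h′′(0) = -24.

f: a_k = -3, 0, 6, 0, -2, 0, 4/15, 0, …
g: a_k = -3, -6, -6, -4, -2, -4/5, -4/15, -8/105, …
L₀ := lclm(L_f,L_g); ord L₀ ≤ 2+1.
h=h₀': d/dx-closure on L₀ ⇒ L.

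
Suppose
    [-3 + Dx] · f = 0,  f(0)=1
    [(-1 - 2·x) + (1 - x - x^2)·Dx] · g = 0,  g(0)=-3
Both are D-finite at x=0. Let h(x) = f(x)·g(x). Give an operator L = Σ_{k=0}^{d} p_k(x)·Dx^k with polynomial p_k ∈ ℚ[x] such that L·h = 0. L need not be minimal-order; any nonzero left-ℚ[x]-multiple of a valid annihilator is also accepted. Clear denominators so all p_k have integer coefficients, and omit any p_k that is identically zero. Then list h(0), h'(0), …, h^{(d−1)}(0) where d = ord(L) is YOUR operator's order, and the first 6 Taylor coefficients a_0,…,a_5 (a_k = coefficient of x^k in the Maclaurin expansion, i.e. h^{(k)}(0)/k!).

f: a_k = 1, 3, 9/2, 9/2, 27/8, 81/40, …
g: a_k = -3, -3, -6, -9, -15, -24, …
Product ⇒ symmetric product L₀, ord ≤ 1.
L = (4 - x - 3·x^2) + (-1 + x + x^2)·Dx  (order 1).
h: a_k = -3, -12, -57/2, -54, -741/8, -1527/10, …
ICs: h(0) = -3.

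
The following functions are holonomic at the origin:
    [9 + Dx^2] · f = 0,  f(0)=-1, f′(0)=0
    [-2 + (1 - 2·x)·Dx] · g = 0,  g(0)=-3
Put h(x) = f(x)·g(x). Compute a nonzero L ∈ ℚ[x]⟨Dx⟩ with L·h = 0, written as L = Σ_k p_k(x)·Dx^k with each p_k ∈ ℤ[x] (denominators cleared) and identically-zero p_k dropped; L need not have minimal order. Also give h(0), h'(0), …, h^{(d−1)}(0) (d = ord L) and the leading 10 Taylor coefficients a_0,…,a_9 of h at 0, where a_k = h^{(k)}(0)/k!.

L = (-9 + 18·x) + 4·Dx + (-1 + 2·x)·Dx^2  (order 2).
h: a_k = 3, 6, -3/2, -3, 33/8, 33/4, 1077/80, 1077/40, 48687/896, 48687/448, …
ICs: h(0) = 3, h′(0) = 6.

f: a_k = -1, 0, 9/2, 0, -27/8, 0, 81/80, 0, -729/4480, 0, …
g: a_k = -3, -6, -12, -24, -48, -96, -192, -384, -768, -1536, …
Sym-product of L_f,L_g gives L₀ (≤ ord 2).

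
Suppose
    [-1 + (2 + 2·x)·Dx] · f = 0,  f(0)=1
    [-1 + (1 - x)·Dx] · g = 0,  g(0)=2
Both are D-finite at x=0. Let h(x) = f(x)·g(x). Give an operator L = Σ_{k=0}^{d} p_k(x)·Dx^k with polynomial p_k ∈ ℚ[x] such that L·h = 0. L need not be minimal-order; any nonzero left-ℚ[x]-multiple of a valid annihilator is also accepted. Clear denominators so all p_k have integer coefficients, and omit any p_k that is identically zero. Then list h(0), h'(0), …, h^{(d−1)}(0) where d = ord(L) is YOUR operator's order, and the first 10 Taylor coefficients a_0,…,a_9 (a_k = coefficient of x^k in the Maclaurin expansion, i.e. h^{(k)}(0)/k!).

L = (3 + x) + (-2 + 2·x^2)·Dx  (order 1).
h: a_k = 2, 3, 11/4, 23/8, 179/64, 365/128, 1439/512, 2911/1024, 46147/16384, 93009/32768, …
ICs: h(0) = 2.

f: a_k = 1, 1/2, -1/8, 1/16, -5/128, 7/256, -21/1024, 33/2048, -429/32768, 715/65536, …
g: a_k = 2, 2, 2, 2, 2, 2, 2, 2, 2, 2, …
Product ⇒ symmetric product L₀, ord ≤ 1.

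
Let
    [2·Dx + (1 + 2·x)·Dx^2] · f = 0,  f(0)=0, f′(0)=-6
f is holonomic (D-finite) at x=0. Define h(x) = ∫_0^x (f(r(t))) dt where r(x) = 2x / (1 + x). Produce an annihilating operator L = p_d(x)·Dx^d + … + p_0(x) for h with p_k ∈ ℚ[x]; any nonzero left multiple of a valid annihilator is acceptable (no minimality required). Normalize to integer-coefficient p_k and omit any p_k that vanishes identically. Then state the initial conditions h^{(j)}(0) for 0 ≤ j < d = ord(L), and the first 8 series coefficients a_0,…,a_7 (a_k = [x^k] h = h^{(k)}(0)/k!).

L = (6 + 10·x)·Dx^2 + (1 + 6·x + 5·x^2)·Dx^3  (order 3).
h: a_k = 0, 0, -6, 12, -31, 468/5, -1562/5, 1116, …
ICs: h(0) = 0, h′(0) = 0, h′′(0) = -12.

f: a_k = 0, -6, 6, -8, 12, -96/5, 32, -384/7, …
L₀ from L_f via x↦r, Dx↦r'^{-1}Dx.
Integrate: L := L₀·Dx.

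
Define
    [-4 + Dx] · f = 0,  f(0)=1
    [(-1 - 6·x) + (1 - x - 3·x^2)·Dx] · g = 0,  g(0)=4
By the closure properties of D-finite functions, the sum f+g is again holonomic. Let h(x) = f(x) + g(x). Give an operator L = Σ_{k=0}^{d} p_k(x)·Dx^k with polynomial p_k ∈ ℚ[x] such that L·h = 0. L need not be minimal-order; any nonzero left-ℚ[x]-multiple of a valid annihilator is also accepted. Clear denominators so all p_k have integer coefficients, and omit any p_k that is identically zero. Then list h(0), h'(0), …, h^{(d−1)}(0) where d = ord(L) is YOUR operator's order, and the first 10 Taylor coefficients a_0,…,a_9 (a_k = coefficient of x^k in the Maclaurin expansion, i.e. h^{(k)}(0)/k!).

f: a_k = 1, 4, 8, 32/3, 32/3, 128/15, 256/45, 1024/315, 512/315, 2048/2835, …
g: a_k = 4, 4, 16, 28, 76, 160, 388, 868, 2032, 4636, …
Weyl lclm of L_f,L_g ⇒ L₀ (ord ≤ 2).
L = (16 - 8·x + 360·x^2 + 288·x^3) + (8 - 50·x - 134·x^2 + 96·x^3 + 144·x^4)·Dx + (-3 + 13·x + 11·x^2 - 42·x^3 - 36·x^4)·Dx^2  (order 2).
h: a_k = 5, 8, 24, 116/3, 260/3, 2528/15, 17716/45, 274444/315, 640592/315, 13145108/2835, …
ICs: h(0) = 5, h′(0) = 8.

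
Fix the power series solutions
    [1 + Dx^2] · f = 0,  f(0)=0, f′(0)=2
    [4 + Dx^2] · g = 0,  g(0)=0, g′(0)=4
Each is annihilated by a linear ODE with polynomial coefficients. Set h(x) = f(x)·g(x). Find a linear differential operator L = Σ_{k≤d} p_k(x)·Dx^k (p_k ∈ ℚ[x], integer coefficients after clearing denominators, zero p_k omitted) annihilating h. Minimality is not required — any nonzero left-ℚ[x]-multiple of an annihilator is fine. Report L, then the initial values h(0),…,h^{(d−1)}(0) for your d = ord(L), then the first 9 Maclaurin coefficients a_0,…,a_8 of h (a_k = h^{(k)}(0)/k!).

f: a_k = 0, 2, 0, -1/3, 0, 1/60, 0, -1/2520, 0, …
g: a_k = 0, 4, 0, -8/3, 0, 8/15, 0, -16/315, 0, …
Product ⇒ symmetric product L₀, ord ≤ 4.
L = 9 + 10·Dx^2 + Dx^4  (order 4).
h: a_k = 0, 0, 8, 0, -20/3, 0, 91/45, 0, -41/126, …
ICs: h(0) = 0, h′(0) = 0, h′′(0) = 16, h′′′(0) = 0.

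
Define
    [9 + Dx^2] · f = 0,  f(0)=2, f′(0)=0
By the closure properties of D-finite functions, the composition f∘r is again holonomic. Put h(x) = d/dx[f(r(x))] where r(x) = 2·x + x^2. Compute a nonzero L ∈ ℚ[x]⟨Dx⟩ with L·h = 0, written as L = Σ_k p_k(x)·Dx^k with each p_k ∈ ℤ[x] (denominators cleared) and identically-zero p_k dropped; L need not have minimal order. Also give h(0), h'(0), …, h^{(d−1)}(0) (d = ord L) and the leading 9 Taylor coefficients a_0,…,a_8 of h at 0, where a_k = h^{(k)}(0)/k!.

L = (39 + 144·x + 216·x^2 + 144·x^3 + 36·x^4) + (-3 - 3·x)·Dx + (1 + 2·x + x^2)·Dx^2  (order 2).
h: a_k = 0, -72, -108, 396, 1080, 972/5, -11718/5, -110862/35, 2916/35, …
ICs: h(0) = 0, h′(0) = -72.

f: a_k = 2, 0, -9, 0, 27/4, 0, -81/40, 0, 729/2240, …
Change of var in L_f (x↦r) gives L₀.
Derive L from L₀ (diff closure).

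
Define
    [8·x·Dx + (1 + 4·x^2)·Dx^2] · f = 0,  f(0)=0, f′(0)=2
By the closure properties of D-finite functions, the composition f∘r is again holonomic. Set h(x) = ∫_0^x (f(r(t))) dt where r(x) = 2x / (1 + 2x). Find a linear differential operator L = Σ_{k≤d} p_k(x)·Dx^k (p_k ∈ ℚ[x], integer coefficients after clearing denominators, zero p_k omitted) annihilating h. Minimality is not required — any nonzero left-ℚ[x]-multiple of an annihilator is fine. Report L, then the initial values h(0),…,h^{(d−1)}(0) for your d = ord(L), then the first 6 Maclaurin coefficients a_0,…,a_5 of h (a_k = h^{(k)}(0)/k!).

L = (4 + 40·x)·Dx^2 + (1 + 4·x + 20·x^2)·Dx^3  (order 3).
h: a_k = 0, 0, 2, -8/3, -4/3, 96/5, …
ICs: h(0) = 0, h′(0) = 0, h′′(0) = 4.

f: a_k = 0, 2, 0, -8/3, 0, 32/5, …
f∘r: x↦r, Dx↦Dx/r' in L_f ⇒ L₀.
∫: right-multiply L₀ by Dx.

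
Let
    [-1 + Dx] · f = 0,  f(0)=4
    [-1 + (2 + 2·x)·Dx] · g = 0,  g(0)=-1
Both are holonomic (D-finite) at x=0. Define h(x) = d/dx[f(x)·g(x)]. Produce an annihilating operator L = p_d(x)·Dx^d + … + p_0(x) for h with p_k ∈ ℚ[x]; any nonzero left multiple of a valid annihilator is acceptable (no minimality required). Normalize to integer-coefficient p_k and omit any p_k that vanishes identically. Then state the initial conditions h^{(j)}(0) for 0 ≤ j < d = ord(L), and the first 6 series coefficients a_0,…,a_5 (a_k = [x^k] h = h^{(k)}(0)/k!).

L = (7 + 12·x + 4·x^2) + (-6 - 10·x - 4·x^2)·Dx  (order 1).
h: a_k = -6, -7, -17/4, -11/8, -107/192, 89/1920, …
ICs: h(0) = -6.

f: a_k = 4, 4, 2, 2/3, 1/6, 1/30, …
g: a_k = -1, -1/2, 1/8, -1/16, 5/128, -7/256, …
f·g: L₀ = L_f ⊗_s L_g, ord ≤ 1·1.
h=h₀': d/dx-closure on L₀ ⇒ L.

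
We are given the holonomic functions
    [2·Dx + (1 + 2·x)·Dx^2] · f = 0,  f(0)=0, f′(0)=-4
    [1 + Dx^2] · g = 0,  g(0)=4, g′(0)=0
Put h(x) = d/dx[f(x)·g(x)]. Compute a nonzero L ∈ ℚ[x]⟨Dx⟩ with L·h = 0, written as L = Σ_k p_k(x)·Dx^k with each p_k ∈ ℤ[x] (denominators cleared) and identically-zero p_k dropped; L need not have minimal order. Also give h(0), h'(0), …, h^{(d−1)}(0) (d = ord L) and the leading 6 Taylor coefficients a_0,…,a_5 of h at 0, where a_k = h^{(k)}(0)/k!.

f: a_k = 0, -4, 4, -16/3, 8, -64/5, …
g: a_k = 4, 0, -2, 0, 1/6, 0, …
f·g: L₀ = L_f ⊗_s L_g, ord ≤ 2·2.
h=h₀': d/dx-closure on L₀ ⇒ L.
L = (-52 - 31·x - 87·x^2 - 96·x^3 - 8·x^4 + 48·x^5 + 16·x^6) + (-33 - 98·x - 80·x^2 + 80·x^4 + 32·x^5)·Dx + (-55 - 46·x - 110·x^2 - 96·x^3 + 32·x^4 + 96·x^5 + 32·x^6)·Dx^2 + (-33 - 98·x - 80·x^2 + 80·x^4 + 32·x^5)·Dx^3 + (-3 - 15·x - 23·x^2 + 40·x^4 + 48·x^5 + 16·x^6)·Dx^4  (order 4).
h: a_k = -16, 32, -40, 96, -206, 420, …
ICs: h(0) = -16, h′(0) = 32, h′′(0) = -80, h′′′(0) = 576.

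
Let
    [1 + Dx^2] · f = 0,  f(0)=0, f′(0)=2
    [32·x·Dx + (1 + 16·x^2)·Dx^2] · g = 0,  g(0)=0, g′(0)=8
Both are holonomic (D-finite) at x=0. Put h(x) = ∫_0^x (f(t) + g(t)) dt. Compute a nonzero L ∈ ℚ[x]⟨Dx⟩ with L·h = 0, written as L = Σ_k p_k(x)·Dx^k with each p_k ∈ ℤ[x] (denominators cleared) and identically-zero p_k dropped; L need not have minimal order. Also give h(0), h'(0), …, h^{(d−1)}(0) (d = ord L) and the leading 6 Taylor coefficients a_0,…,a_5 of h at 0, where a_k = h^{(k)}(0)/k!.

L = (-6112·x + 99328·x^3 + 8192·x^5)·Dx^2 + (-31 + 1072·x^2 + 25344·x^4 + 4096·x^6)·Dx^3 + (-6112·x + 99328·x^3 + 8192·x^5)·Dx^4 + (-31 + 1072·x^2 + 25344·x^4 + 4096·x^6)·Dx^5  (order 5).
h: a_k = 0, 0, 5, 0, -43/4, 0, …
ICs: h(0) = 0, h′(0) = 0, h′′(0) = 10, h′′′(0) = 0, h′′′′(0) = -258.

f: a_k = 0, 2, 0, -1/3, 0, 1/60, …
g: a_k = 0, 8, 0, -128/3, 0, 2048/5, …
Weyl lclm of L_f,L_g ⇒ L₀ (ord ≤ 4).
h=∫₀ˣh₀: take L = L₀·Dx.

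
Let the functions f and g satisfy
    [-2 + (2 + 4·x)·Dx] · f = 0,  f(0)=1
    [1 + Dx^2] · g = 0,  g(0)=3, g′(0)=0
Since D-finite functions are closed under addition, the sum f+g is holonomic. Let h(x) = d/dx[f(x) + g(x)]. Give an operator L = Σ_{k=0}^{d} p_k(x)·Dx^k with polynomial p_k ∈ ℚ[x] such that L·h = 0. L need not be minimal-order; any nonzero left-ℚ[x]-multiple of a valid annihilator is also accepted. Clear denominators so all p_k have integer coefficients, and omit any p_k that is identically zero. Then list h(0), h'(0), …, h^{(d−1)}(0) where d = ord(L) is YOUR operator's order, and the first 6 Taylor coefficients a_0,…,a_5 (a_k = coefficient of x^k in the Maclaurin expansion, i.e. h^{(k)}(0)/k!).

f: a_k = 1, 1, -1/2, 1/2, -5/8, 7/8, …
g: a_k = 3, 0, -3/2, 0, 1/8, 0, …
Weyl lclm of L_f,L_g ⇒ L₀ (ord ≤ 3).
Derive L from L₀ (diff closure).
L = (-4 - x - x^2) + (-1 - 3·x - 3·x^2 - 2·x^3)·Dx + (-4 - x - x^2)·Dx^2 + (-1 - 3·x - 3·x^2 - 2·x^3)·Dx^3  (order 3).
h: a_k = 1, -4, 3/2, -2, 35/8, -79/10, …
ICs: h(0) = 1, h′(0) = -4, h′′(0) = 3.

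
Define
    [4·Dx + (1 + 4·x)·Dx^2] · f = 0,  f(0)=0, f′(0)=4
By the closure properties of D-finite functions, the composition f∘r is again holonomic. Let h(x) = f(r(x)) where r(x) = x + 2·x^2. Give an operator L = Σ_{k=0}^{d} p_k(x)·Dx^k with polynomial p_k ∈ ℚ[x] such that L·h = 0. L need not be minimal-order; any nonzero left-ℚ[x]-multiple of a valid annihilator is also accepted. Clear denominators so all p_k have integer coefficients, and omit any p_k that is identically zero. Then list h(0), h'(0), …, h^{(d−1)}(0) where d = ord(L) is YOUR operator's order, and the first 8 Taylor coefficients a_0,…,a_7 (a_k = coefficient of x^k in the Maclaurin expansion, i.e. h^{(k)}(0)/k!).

f: a_k = 0, 4, -8, 64/3, -64, 1024/5, -2048/3, 16384/7, …
L₀ from L_f via x↦r, Dx↦r'^{-1}Dx.
L = (16·x + 32·x^2)·Dx + (1 + 8·x + 24·x^2 + 32·x^3)·Dx^2  (order 2).
h: a_k = 0, 4, 0, -32/3, 32, -256/5, 0, 2048/7, …
ICs: h(0) = 0, h′(0) = 4.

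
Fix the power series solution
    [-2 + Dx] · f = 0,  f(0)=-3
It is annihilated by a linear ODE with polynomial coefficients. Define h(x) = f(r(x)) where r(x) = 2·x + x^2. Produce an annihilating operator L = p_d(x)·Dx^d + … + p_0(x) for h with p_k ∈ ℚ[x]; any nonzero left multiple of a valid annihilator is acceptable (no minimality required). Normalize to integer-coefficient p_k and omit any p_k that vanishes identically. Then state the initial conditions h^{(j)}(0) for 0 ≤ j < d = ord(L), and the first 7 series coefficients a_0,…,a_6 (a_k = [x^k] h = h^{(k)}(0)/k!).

f: a_k = -3, -6, -6, -4, -2, -4/5, -4/15, …
f∘r: x↦r, Dx↦Dx/r' in L_f ⇒ L₀.
L = (-4 - 4·x) + Dx  (order 1).
h: a_k = -3, -12, -30, -56, -86, -568/5, -1996/15, …
ICs: h(0) = -3.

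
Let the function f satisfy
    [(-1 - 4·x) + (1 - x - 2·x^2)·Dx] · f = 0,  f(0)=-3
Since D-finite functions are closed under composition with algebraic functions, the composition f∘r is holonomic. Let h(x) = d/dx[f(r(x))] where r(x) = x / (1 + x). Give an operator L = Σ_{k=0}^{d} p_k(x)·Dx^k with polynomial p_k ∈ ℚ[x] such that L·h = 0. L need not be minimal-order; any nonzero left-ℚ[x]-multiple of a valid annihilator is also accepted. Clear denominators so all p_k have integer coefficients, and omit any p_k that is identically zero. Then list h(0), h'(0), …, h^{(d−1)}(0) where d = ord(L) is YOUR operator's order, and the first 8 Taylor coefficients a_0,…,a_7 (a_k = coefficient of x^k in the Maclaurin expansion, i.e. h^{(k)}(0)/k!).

f: a_k = -3, -3, -9, -15, -33, -63, -129, -255, …
f∘r: x↦r, Dx↦Dx/r' in L_f ⇒ L₀.
Differentiate: ansatz ord ≤ ord L₀ ⇒ L.
L = (4 + 12·x + 36·x^2 + 20·x^3) + (-1 - 7·x - 9·x^2 + 7·x^3 + 10·x^4)·Dx  (order 1).
h: a_k = -3, -12, 0, -48, 60, -216, 420, -1056, …
ICs: h(0) = -3.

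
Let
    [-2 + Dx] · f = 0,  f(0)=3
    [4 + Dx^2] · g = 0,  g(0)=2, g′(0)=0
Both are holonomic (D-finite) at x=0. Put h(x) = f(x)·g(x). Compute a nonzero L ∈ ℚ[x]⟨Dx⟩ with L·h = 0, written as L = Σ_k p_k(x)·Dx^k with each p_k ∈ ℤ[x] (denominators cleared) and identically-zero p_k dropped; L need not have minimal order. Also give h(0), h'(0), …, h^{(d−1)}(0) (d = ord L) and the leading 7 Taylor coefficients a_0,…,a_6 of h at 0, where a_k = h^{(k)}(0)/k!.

L = 8 - 4·Dx + Dx^2  (order 2).
h: a_k = 6, 12, 0, -16, -16, -32/5, 0, …
ICs: h(0) = 6, h′(0) = 12.

f: a_k = 3, 6, 6, 4, 2, 4/5, 4/15, …
g: a_k = 2, 0, -4, 0, 4/3, 0, -8/45, …
h₀=f·g: eliminate ⇒ L₀, order ≤ 1·2.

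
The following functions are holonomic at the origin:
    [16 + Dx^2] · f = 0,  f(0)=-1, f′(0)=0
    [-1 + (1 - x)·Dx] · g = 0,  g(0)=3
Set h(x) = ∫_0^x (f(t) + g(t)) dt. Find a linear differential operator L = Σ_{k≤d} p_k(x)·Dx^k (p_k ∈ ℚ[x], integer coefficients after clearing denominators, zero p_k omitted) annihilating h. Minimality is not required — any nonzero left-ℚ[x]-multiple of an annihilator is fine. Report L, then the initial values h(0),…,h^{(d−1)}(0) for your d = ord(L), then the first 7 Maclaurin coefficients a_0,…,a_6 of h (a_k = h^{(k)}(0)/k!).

L = (-176 + 256·x - 128·x^2)·Dx + (144 - 400·x + 384·x^2 - 128·x^3)·Dx^2 + (-11 + 16·x - 8·x^2)·Dx^3 + (9 - 25·x + 24·x^2 - 8·x^3)·Dx^4  (order 4).
h: a_k = 0, 2, 3/2, 11/3, 3/4, -23/15, 1/2, …
ICs: h(0) = 0, h′(0) = 2, h′′(0) = 3, h′′′(0) = 22.

f: a_k = -1, 0, 8, 0, -32/3, 0, 256/45, …
g: a_k = 3, 3, 3, 3, 3, 3, 3, …
h₀=f+g: left-lcm gives L₀, ord ≤ 3.
∫: right-multiply L₀ by Dx.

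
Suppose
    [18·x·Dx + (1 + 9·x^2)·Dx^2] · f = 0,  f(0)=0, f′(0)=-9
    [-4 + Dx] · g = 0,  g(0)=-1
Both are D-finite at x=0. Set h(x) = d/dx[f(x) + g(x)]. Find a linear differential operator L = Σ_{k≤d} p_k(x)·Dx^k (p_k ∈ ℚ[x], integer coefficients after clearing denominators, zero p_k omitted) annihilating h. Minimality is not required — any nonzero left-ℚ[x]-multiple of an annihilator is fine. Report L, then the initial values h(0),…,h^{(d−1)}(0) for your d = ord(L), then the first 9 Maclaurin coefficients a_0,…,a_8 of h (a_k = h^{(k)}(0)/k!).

f: a_k = 0, -9, 0, 27, 0, -729/5, 0, 6561/7, 0, …
g: a_k = -1, -4, -8, -32/3, -32/3, -128/15, -256/45, -1024/315, -512/315, …
Sum ⇒ L₀ = lclm(L_f,L_g) in ℚ(x)⟨Dx⟩.
h=h₀': d/dx-closure on L₀ ⇒ L.
L = (36 - 144·x - 972·x^2 - 1296·x^3) + (-17 + 99·x^2 - 648·x^4)·Dx + (2 + 9·x + 36·x^2 + 81·x^3 + 162·x^4)·Dx^2  (order 2).
h: a_k = -13, -16, 49, -128/3, -2315/3, -512/15, 294221/45, -4096/315, -18602483/315, …
ICs: h(0) = -13, h′(0) = -16.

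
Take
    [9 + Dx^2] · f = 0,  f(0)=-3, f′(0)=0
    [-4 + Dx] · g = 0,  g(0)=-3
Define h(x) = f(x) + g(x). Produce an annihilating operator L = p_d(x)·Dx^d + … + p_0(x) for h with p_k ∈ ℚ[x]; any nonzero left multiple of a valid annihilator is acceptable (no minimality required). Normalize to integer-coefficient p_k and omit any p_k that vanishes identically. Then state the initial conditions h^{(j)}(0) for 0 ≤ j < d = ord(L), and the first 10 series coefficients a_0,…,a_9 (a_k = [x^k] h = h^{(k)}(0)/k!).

L = -36 + 9·Dx - 4·Dx^2 + Dx^3  (order 3).
h: a_k = -6, -12, -21/2, -32, -337/8, -128/5, -3367/240, -1024/105, -72097/13440, -2048/945, …
ICs: h(0) = -6, h′(0) = -12, h′′(0) = -21.

f: a_k = -3, 0, 27/2, 0, -81/8, 0, 243/80, 0, -2187/4480, 0, …
g: a_k = -3, -12, -24, -32, -32, -128/5, -256/15, -1024/105, -512/105, -2048/945, …
f+g: L₀ = lclm(L_f,L_g), ord ≤ 2+1.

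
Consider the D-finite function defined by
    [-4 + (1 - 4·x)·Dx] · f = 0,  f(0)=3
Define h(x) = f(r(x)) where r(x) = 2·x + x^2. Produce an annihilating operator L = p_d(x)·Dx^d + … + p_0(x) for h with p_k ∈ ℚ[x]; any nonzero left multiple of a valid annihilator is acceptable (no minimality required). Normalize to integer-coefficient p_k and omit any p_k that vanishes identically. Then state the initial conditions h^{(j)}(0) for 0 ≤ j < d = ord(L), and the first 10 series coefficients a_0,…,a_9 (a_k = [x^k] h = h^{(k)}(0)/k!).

L = (8 + 8·x) + (-1 + 8·x + 4·x^2)·Dx  (order 1).
h: a_k = 3, 24, 204, 1728, 14640, 124032, 1050816, 8902656, 75424512, 639006720, …
ICs: h(0) = 3.

f: a_k = 3, 12, 48, 192, 768, 3072, 12288, 49152, 196608, 786432, …
Change of var in L_f (x↦r) gives L₀.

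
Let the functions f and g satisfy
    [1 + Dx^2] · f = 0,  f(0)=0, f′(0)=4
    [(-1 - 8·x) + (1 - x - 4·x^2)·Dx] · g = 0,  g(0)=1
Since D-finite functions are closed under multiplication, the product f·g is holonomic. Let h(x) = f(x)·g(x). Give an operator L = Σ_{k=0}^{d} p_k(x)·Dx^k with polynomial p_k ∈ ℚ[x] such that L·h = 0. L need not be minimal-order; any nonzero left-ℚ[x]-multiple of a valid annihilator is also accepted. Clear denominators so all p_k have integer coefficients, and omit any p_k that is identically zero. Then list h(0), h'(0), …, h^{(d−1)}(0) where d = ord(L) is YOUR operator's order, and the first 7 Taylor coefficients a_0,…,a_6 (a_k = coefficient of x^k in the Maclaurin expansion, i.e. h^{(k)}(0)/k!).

f: a_k = 0, 4, 0, -2/3, 0, 1/30, 0, …
g: a_k = 1, 1, 5, 9, 29, 65, 181, …
Product ⇒ symmetric product L₀, ord ≤ 2.
L = (7 + x + 4·x^2) + (2 + 16·x)·Dx + (-1 + x + 4·x^2)·Dx^2  (order 2).
h: a_k = 0, 4, 4, 58/3, 106/3, 1127/10, 7621/30, …
ICs: h(0) = 0, h′(0) = 4.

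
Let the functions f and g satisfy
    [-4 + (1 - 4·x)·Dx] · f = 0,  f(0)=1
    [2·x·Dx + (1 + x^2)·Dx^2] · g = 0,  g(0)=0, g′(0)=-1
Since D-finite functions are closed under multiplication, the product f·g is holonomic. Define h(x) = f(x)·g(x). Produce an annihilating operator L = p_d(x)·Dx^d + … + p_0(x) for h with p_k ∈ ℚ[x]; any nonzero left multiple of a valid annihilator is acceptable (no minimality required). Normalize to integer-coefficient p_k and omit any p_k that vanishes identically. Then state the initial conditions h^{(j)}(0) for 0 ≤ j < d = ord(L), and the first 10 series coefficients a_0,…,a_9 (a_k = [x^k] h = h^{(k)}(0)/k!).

f: a_k = 1, 4, 16, 64, 256, 1024, 4096, 16384, 65536, 262144, …
g: a_k = 0, -1, 0, 1/3, 0, -1/5, 0, 1/7, 0, -1/9, …
h₀=f·g: eliminate ⇒ L₀, order ≤ 1·2.
L = 8·x + (8 - 2·x + 16·x^2)·Dx + (-1 + 4·x - x^2 + 4·x^3)·Dx^2  (order 2).
h: a_k = 0, -1, -4, -47/3, -188/3, -3763/15, -15052/15, -421441/105, -1685764/105, -20229203/315, …
ICs: h(0) = 0, h′(0) = -1.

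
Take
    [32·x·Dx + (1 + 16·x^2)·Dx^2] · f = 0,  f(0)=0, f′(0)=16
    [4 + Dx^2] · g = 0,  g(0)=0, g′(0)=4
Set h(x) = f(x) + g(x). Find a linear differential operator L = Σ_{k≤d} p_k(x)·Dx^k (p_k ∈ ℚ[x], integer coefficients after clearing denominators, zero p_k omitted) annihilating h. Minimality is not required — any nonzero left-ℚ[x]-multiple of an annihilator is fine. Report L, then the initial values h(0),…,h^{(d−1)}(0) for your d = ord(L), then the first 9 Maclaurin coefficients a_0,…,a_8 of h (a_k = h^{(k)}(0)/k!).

L = (-6016·x + 102400·x^3 + 32768·x^5)·Dx + (-28 + 1216·x^2 + 27648·x^4 + 16384·x^6)·Dx^2 + (-1504·x + 25600·x^3 + 8192·x^5)·Dx^3 + (-7 + 304·x^2 + 6912·x^4 + 4096·x^6)·Dx^4  (order 4).
h: a_k = 0, 20, 0, -88, 0, 12296/15, 0, -2949136/315, 0, …
ICs: h(0) = 0, h′(0) = 20, h′′(0) = 0, h′′′(0) = -528.

f: a_k = 0, 16, 0, -256/3, 0, 4096/5, 0, -65536/7, 0, …
g: a_k = 0, 4, 0, -8/3, 0, 8/15, 0, -16/315, 0, …
Sum ⇒ L₀ = lclm(L_f,L_g) in ℚ(x)⟨Dx⟩.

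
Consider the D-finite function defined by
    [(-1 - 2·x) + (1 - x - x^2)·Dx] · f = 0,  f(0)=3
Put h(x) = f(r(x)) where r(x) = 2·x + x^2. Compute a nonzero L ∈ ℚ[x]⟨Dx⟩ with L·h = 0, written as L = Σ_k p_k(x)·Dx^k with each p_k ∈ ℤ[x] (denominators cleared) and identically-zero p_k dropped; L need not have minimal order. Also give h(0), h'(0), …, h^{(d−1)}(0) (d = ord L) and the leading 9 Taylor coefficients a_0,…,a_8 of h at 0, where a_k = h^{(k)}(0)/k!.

f: a_k = 3, 3, 6, 9, 15, 24, 39, 63, 102, …
h₀=f(r): pull back L_f along r ⇒ L₀.
L = (2 + 10·x + 12·x^2 + 4·x^3) + (-1 + 2·x + 5·x^2 + 4·x^3 + x^4)·Dx  (order 1).
h: a_k = 3, 6, 27, 96, 354, 1302, 4785, 17592, 64671, …
ICs: h(0) = 3.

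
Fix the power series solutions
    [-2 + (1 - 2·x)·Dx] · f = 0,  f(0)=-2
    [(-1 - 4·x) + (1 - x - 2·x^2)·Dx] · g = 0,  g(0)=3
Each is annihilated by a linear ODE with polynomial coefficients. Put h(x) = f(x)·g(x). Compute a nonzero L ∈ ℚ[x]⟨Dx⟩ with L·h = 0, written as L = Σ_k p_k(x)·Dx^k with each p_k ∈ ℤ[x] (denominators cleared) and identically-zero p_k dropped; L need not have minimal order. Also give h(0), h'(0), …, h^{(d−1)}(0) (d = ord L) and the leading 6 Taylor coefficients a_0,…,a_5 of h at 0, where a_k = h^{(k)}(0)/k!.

f: a_k = -2, -4, -8, -16, -32, -64, …
g: a_k = 3, 3, 9, 15, 33, 63, …
Product ⇒ symmetric product L₀, ord ≤ 1.
L = (3 + 6·x) + (-1 + x + 2·x^2)·Dx  (order 1).
h: a_k = -6, -18, -54, -138, -342, -810, …
ICs: h(0) = -6.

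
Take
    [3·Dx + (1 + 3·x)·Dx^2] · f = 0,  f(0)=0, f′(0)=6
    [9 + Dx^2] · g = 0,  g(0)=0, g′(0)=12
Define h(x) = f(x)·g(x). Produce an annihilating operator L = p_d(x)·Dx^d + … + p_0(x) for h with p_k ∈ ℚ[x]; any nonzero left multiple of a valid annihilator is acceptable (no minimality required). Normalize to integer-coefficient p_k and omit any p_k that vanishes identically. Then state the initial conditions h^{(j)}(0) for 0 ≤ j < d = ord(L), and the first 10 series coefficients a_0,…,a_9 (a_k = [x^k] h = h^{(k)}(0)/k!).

L = (-81 + 486·x + 4617·x^2 + 11664·x^3 + 8748·x^4) + (36 + 540·x + 1944·x^2 + 1944·x^3)·Dx + (180·x + 1134·x^2 + 2592·x^3 + 1944·x^4)·Dx^2 + (4 + 60·x + 216·x^2 + 216·x^3)·Dx^3 + (1 + 14·x + 69·x^2 + 144·x^3 + 108·x^4)·Dx^4  (order 4).
h: a_k = 0, 0, 72, -108, 108, -324, 891, -22599/10, 82377/14, -109350/7, …
ICs: h(0) = 0, h′(0) = 0, h′′(0) = 144, h′′′(0) = -648.

f: a_k = 0, 6, -9, 18, -81/2, 486/5, -243, 4374/7, -6561/4, 4374, …
g: a_k = 0, 12, 0, -18, 0, 81/10, 0, -243/140, 0, 243/1120, …
Product ⇒ symmetric product L₀, ord ≤ 4.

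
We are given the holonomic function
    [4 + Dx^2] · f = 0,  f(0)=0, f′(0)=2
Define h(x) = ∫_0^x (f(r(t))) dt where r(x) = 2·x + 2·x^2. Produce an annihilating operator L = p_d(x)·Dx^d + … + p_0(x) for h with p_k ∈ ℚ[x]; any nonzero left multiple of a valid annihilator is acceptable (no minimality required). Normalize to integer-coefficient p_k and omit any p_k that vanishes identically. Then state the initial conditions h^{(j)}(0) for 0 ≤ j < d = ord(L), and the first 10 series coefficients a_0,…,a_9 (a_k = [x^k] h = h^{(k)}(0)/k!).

f: a_k = 0, 2, 0, -4/3, 0, 4/15, 0, -8/315, 0, 4/2835, …
h₀=f(r): pull back L_f along r ⇒ L₀.
∫: right-multiply L₀ by Dx.
L = (16 + 96·x + 192·x^2 + 128·x^3)·Dx - 2·Dx^2 + (1 + 2·x)·Dx^3  (order 3).
h: a_k = 0, 0, 2, 4/3, -8/3, -32/5, -176/45, 32/7, 3232/315, 2816/405, …
ICs: h(0) = 0, h′(0) = 0, h′′(0) = 4.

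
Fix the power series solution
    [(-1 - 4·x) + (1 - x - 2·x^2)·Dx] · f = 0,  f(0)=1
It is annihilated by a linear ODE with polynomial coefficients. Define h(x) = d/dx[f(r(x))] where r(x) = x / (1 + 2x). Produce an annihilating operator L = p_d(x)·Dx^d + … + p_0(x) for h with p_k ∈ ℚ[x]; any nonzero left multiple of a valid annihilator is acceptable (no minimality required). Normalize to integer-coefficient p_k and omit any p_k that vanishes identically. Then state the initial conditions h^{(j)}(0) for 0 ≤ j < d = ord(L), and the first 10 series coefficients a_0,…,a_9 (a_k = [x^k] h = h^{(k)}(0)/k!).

L = 2 + (-1 - 11·x - 36·x^2 - 36·x^3)·Dx  (order 1).
h: a_k = 1, 2, -9, 36, -135, 486, -1701, 5832, -19683, 65610, …
ICs: h(0) = 1.

f: a_k = 1, 1, 3, 5, 11, 21, 43, 85, 171, 341, …
Change of var in L_f (x↦r) gives L₀.
Derive L from L₀ (diff closure).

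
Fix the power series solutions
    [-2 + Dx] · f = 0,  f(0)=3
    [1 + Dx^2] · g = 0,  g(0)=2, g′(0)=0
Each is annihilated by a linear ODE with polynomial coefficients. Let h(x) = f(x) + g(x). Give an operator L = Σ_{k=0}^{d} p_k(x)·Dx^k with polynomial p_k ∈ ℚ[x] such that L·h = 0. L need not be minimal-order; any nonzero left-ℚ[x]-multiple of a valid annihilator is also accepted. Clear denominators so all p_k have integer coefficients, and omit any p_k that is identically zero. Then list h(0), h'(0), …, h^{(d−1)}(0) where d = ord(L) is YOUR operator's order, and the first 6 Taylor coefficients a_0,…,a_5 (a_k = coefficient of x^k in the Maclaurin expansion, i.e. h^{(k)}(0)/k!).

f: a_k = 3, 6, 6, 4, 2, 4/5, …
g: a_k = 2, 0, -1, 0, 1/12, 0, …
Weyl lclm of L_f,L_g ⇒ L₀ (ord ≤ 3).
L = -2 + Dx - 2·Dx^2 + Dx^3  (order 3).
h: a_k = 5, 6, 5, 4, 25/12, 4/5, …
ICs: h(0) = 5, h′(0) = 6, h′′(0) = 10.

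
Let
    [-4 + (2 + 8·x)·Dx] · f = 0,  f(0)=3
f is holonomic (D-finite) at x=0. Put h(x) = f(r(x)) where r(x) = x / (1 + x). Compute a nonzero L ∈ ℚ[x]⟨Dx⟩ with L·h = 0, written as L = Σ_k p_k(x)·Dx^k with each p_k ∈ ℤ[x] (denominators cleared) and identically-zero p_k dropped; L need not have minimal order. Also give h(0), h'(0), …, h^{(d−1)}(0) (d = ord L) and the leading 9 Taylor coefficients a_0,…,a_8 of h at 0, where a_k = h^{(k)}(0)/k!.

f: a_k = 3, 6, -6, 12, -30, 84, -252, 792, -2574, …
f∘r: x↦r, Dx↦Dx/r' in L_f ⇒ L₀.
L = -2 + (1 + 6·x + 5·x^2)·Dx  (order 1).
h: a_k = 3, 6, -12, 30, -90, 306, -1128, 4386, -17700, …
ICs: h(0) = 3.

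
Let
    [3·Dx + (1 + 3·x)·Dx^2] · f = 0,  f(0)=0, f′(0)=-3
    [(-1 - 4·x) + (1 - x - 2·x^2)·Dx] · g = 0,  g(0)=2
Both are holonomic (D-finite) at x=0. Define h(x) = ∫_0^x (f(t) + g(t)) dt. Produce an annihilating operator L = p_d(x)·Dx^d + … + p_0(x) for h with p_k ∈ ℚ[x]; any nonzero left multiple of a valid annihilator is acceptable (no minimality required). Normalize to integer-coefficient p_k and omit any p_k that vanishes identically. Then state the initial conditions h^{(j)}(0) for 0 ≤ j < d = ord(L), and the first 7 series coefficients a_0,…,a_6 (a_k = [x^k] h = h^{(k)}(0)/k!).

f: a_k = 0, -3, 9/2, -9, 81/4, -243/5, 243/2, …
g: a_k = 2, 2, 6, 10, 22, 42, 86, …
Weyl lclm of L_f,L_g ⇒ L₀ (ord ≤ 3).
Integrate: L := L₀·Dx.
L = (-66 - 270·x - 576·x^2 - 336·x^3 - 288·x^4)·Dx^2 + (-4 - 96·x - 492·x^2 - 832·x^3 - 696·x^4 - 480·x^5)·Dx^3 + (3 + 19·x + 25·x^2 - 39·x^3 - 116·x^4 - 164·x^5 - 96·x^6)·Dx^4  (order 4).
h: a_k = 0, 2, -1/2, 7/2, 1/4, 169/20, -11/10, …
ICs: h(0) = 0, h′(0) = 2, h′′(0) = -1, h′′′(0) = 21.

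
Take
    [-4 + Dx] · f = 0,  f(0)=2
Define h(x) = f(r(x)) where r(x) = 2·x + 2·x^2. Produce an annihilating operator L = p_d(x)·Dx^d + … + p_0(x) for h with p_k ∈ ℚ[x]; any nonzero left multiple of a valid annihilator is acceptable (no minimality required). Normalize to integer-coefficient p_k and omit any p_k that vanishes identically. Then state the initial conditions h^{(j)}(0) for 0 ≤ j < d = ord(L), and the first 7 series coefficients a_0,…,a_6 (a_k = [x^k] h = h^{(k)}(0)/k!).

L = (-8 - 16·x) + Dx  (order 1).
h: a_k = 2, 16, 80, 896/3, 2752/3, 36352/15, 255488/45, …
ICs: h(0) = 2.

f: a_k = 2, 8, 16, 64/3, 64/3, 256/15, 512/45, …
Substitute x→r, Dx→(1/r')Dx; clear ⇒ L₀.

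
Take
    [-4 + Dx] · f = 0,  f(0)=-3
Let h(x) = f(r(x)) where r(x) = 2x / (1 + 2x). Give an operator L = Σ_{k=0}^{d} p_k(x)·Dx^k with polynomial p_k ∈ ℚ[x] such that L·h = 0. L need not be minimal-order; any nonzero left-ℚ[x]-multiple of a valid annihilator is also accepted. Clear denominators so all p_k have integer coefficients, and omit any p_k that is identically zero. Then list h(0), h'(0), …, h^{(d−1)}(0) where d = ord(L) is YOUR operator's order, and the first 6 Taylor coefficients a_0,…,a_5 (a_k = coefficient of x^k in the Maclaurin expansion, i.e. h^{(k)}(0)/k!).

f: a_k = -3, -12, -24, -32, -32, -128/5, …
h₀=f(r): pull back L_f along r ⇒ L₀.
L = -8 + (1 + 4·x + 4·x^2)·Dx  (order 1).
h: a_k = -3, -24, -48, 32, 64, -896/5, …
ICs: h(0) = -3.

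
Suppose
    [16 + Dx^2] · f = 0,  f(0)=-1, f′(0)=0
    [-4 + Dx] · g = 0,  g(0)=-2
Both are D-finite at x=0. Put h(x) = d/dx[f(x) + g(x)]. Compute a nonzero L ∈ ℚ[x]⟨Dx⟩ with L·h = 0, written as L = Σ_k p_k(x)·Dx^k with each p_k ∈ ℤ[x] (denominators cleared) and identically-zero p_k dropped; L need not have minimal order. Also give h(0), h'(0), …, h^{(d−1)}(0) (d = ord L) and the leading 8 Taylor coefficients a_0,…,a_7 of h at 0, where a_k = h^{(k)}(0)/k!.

L = 64 - 16·Dx + 4·Dx^2 - Dx^3  (order 3).
h: a_k = -8, -16, -64, -128, -256/3, -512/15, -2048/45, -4096/105, …
ICs: h(0) = -8, h′(0) = -16, h′′(0) = -128.

f: a_k = -1, 0, 8, 0, -32/3, 0, 256/45, 0, …
g: a_k = -2, -8, -16, -64/3, -64/3, -256/15, -512/45, -2048/315, …
f+g: L₀ = lclm(L_f,L_g), ord ≤ 2+1.
h₀' ⇒ L via d/dx closure of L₀.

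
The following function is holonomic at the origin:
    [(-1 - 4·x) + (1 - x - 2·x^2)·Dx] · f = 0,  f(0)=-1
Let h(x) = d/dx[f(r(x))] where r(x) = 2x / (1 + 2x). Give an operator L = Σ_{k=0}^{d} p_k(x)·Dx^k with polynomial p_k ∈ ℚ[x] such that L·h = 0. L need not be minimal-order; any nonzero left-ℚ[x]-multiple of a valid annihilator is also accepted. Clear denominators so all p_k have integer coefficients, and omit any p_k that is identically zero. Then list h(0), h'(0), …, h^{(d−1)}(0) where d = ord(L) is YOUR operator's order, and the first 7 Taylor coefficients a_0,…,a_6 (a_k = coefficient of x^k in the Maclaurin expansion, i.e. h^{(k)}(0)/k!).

f: a_k = -1, -1, -3, -5, -11, -21, -43, …
f∘r: x↦r, Dx↦Dx/r' in L_f ⇒ L₀.
h=h₀': d/dx-closure on L₀ ⇒ L.
L = (8 + 48·x + 288·x^2 + 320·x^3) + (-1 - 14·x - 36·x^2 + 56·x^3 + 160·x^4)·Dx  (order 1).
h: a_k = -2, -16, 0, -256, 640, -4608, 17920, …
ICs: h(0) = -2.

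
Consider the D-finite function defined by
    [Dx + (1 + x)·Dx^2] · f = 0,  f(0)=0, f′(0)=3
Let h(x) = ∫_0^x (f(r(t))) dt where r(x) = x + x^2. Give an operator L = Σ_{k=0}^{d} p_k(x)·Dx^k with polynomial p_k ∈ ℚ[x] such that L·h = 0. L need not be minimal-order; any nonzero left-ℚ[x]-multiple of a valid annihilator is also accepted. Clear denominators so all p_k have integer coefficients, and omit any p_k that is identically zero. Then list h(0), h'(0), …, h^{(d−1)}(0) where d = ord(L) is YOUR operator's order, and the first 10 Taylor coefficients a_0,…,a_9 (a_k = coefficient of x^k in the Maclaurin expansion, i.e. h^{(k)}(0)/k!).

f: a_k = 0, 3, -3/2, 1, -3/4, 3/5, -1/2, 3/7, -3/8, 1/3, …
Substitute x→r, Dx→(1/r')Dx; clear ⇒ L₀.
∫: right-multiply L₀ by Dx.
L = (-1 + 2·x + 2·x^2)·Dx^2 + (1 + 3·x + 3·x^2 + 2·x^3)·Dx^3  (order 3).
h: a_k = 0, 0, 3/2, 1/2, -1/2, 3/20, 1/10, -1/7, 3/56, 1/24, …
ICs: h(0) = 0, h′(0) = 0, h′′(0) = 3.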